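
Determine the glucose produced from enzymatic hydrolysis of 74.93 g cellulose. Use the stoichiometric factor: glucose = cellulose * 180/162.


glucose = cellulose * 180/162
= 74.93 * 180/162
= 83.2556 g

83.2556 g


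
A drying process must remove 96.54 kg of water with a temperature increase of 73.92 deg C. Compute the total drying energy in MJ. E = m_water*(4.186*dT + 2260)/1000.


E = m_water * (4.186 * dT + 2260) / 1000
= 96.54 * (4.186 * 73.92 + 2260) / 1000
= 248.0527 MJ

248.0527 MJ


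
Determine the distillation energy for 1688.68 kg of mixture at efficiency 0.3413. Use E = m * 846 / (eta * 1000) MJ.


E = m * 846 / (eta * 1000)
= 1688.68 * 846 / (0.3413 * 1000)
= 4185.8285 MJ

4185.8285 MJ


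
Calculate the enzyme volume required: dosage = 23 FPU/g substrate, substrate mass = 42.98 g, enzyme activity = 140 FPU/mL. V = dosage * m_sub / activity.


V = dosage * m_sub / activity
V = 23 * 42.98 / 140
V = 7.0610 mL

7.0610 mL


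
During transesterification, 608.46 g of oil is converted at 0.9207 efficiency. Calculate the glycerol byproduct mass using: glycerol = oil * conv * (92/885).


glycerol = oil * conv * (92/885)
= 608.46 * 0.9207 * 92 / 885
= 58.2364 g

58.2364 g


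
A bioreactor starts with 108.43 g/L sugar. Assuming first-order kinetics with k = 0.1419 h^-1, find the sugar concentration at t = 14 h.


S = S0 * exp(-k * t)
S = 108.43 * exp(-0.1419 * 14)
S = 14.8724 g/L

14.8724 g/L


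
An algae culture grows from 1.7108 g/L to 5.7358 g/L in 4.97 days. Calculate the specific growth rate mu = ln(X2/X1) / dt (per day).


mu = ln(X2/X1) / dt
= ln(5.7358/1.7108) / 4.97
= 0.2434 per day

0.2434 per day


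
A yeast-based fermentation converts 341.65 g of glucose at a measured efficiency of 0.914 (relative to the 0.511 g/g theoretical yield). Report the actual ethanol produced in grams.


Actual ethanol: m = 0.511 * 341.65 * 0.914
m = 159.5690 g

159.5690 g


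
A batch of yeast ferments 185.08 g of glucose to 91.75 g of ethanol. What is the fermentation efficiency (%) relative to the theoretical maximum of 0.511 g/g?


Fermentation efficiency = (actual / (0.511 * glucose)) * 100
= (91.75 / (0.511 * 185.08)) * 100
= 97.0121%

97.0121%


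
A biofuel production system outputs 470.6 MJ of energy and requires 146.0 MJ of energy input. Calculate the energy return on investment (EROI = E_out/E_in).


EROI = E_out / E_in
= 470.6 / 146.0
= 3.2233

3.2233


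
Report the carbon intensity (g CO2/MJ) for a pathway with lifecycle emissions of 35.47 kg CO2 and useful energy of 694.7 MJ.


CI = CO2 * 1000 / E
= 35.47 * 1000 / 694.7
= 51.0580 g CO2/MJ

51.0580 g CO2/MJ


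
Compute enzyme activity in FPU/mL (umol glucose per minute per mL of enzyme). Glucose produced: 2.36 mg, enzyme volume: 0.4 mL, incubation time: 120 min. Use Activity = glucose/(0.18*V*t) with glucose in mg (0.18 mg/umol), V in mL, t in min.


Activity = glucose_mg / (0.18 mg/umol * V_mL * t_min)
= 2.36 / (0.18 * 0.4 * 120)
= 0.2731 FPU/mL

0.2731 FPU/mL


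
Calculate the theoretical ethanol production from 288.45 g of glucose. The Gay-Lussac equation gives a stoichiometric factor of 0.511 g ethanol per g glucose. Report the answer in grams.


Theoretical ethanol yield: m_EtOH = 0.511 * m_glucose
m_EtOH = 0.511 * 288.45 = 147.3980 g

147.3980 g


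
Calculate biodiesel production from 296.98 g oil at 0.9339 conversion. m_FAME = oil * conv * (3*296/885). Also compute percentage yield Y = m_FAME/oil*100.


m_FAME = oil * conv * (3 * 296 / 885) = oil * conv * (888/885)
= 296.98 * 0.9339 * 888 / 885
= 278.2898 g
Y = m_FAME / oil * 100 = conv * (888/885) * 100
= 0.9339 * 888 / 885 * 100
= 93.71%

278.2898 g FAME; Y = 93.71%


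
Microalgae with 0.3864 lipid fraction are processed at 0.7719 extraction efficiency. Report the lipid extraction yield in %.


Y = lipid_content * extraction_eff * 100
= 0.3864 * 0.7719 * 100
= 29.8262%

29.8262%


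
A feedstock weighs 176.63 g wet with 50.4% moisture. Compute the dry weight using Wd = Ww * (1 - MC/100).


Wd = Ww * (1 - MC/100)
= 176.63 * (1 - 50.4/100)
= 87.6085 g

87.6085 g


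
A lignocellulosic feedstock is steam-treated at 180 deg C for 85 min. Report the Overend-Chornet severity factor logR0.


logR0 = log10(t * exp((T - 100) / 14.75))
= log10(85 * exp((180 - 100) / 14.75))
= 4.2849

4.2849


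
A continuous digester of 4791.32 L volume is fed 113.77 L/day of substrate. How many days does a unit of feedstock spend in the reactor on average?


HRT = V / Q
= 4791.32 / 113.77
= 42.1141 days

42.1141 days


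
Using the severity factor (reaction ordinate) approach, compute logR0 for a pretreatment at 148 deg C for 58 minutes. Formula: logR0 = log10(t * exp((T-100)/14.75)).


logR0 = log10(t * exp((T - 100) / 14.75))
= log10(58 * exp((148 - 100) / 14.75))
= 3.1767

3.1767


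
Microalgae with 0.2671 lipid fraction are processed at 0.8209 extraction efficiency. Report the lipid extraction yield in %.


Y = lipid_content * extraction_eff * 100
= 0.2671 * 0.8209 * 100
= 21.9262%

21.9262%


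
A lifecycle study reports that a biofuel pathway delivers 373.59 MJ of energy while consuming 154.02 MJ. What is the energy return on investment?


EROI = E_out / E_in
= 373.59 / 154.02
= 2.4256

2.4256


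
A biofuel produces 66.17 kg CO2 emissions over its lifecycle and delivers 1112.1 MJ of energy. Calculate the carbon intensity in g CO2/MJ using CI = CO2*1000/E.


CI = CO2 * 1000 / E
= 66.17 * 1000 / 1112.1
= 59.5000 g CO2/MJ

59.5000 g CO2/MJ


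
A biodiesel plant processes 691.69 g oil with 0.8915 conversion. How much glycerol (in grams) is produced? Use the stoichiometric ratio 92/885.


glycerol = oil * conv * (92/885)
= 691.69 * 0.8915 * 92 / 885
= 64.1029 g

64.1029 g


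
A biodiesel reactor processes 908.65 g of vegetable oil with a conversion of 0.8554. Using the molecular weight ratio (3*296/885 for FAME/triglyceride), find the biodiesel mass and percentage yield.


m_FAME = oil * conv * (3 * 296 / 885) = oil * conv * (888/885)
= 908.65 * 0.8554 * 888 / 885
= 779.8940 g
Y = m_FAME / oil * 100 = conv * (888/885) * 100
= 0.8554 * 888 / 885 * 100
= 85.83%

779.8940 g FAME; Y = 85.83%


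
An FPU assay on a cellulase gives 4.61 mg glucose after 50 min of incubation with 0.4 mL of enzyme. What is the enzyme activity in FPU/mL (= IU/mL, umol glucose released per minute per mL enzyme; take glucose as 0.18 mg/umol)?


Activity = glucose_mg / (0.18 mg/umol * V_mL * t_min)
= 4.61 / (0.18 * 0.4 * 50)
= 1.2806 FPU/mL

1.2806 FPU/mL


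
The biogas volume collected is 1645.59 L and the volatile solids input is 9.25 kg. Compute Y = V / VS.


Y = V / VS
= 1645.59 / 9.25
= 177.9016 L/kg VS

177.9016 L/kg VS


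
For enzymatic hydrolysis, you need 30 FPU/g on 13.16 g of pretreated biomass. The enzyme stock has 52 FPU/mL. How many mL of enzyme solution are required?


V = dosage * m_sub / activity
V = 30 * 13.16 / 52
V = 7.5923 mL

7.5923 mL


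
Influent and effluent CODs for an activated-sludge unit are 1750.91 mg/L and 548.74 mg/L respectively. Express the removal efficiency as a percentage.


eta = (COD_in - COD_out) / COD_in * 100
= (1750.91 - 548.74) / 1750.91 * 100
= 68.6597%

68.6597%


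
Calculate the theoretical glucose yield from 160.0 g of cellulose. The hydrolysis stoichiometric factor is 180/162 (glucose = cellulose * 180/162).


glucose = cellulose * 180/162
= 160.0 * 180/162
= 177.7778 g

177.7778 g


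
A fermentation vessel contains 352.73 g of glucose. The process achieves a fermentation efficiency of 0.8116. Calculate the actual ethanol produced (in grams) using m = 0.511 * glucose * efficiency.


Actual ethanol: m = 0.511 * 352.73 * 0.8116
m = 146.2869 g

146.2869 g


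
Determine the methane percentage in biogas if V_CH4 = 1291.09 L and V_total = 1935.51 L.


CH4% = V_CH4 / V_total * 100
= 1291.09 / 1935.51 * 100
= 66.7054%

66.7054%


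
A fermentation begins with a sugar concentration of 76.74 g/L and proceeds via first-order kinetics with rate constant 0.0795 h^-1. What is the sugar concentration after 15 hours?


S = S0 * exp(-k * t)
S = 76.74 * exp(-0.0795 * 15)
S = 23.2876 g/L

23.2876 g/L


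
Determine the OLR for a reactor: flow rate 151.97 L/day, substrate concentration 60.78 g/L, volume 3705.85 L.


OLR = Q * S / V
= 151.97 * 60.78 / 3705.85
= 2.4925 g/L/day

2.4925 g/L/day


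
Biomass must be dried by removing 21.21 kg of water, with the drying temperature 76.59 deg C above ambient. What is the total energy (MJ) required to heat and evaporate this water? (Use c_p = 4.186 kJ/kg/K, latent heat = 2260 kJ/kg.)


E = m_water * (4.186 * dT + 2260) / 1000
= 21.21 * (4.186 * 76.59 + 2260) / 1000
= 54.7346 MJ

54.7346 MJ


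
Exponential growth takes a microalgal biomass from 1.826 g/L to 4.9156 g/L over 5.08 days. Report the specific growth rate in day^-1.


mu = ln(X2/X1) / dt
= ln(4.9156/1.826) / 5.08
= 0.1949 per day

0.1949 per day


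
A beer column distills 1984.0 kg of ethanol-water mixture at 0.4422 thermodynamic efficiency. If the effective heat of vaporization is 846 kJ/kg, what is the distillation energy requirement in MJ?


E = m * 846 / (eta * 1000)
= 1984.0 * 846 / (0.4422 * 1000)
= 3795.7123 MJ

3795.7123 MJ


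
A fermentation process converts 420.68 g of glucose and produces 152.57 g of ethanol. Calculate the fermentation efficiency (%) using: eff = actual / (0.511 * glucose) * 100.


Fermentation efficiency = (actual / (0.511 * glucose)) * 100
= (152.57 / (0.511 * 420.68)) * 100
= 70.9735%

70.9735%


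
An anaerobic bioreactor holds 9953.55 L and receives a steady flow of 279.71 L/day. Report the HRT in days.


HRT = V / Q
= 9953.55 / 279.71
= 35.5852 days

35.5852 days


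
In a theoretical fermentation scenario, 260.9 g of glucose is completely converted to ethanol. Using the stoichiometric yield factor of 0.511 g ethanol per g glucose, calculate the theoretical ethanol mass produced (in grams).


Theoretical ethanol yield: m_EtOH = 0.511 * m_glucose
m_EtOH = 0.511 * 260.9 = 133.3199 g

133.3199 g


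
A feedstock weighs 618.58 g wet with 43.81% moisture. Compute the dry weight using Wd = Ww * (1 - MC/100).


Wd = Ww * (1 - MC/100)
= 618.58 * (1 - 43.81/100)
= 347.5801 g

347.5801 g


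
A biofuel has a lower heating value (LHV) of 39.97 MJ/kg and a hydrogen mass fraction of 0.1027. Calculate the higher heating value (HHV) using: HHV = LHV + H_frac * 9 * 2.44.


HHV = LHV + H_frac * 9 * 2.44
= 39.97 + 0.1027 * 9 * 2.44
= 42.2253 MJ/kg

42.2253 MJ/kg


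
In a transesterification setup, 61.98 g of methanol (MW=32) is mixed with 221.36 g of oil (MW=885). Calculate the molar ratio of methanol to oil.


Molar ratio = n_MeOH / n_oil = (MeOH/32) / (oil/885) = (MeOH * 885) / (32 * oil)
= (61.98 * 885) / (32 * 221.36)
= 7.7437

7.7437


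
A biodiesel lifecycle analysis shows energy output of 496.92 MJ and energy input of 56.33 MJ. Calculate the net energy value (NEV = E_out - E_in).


NEV = E_out - E_in
= 496.92 - 56.33
= 440.5900 MJ

440.5900 MJ


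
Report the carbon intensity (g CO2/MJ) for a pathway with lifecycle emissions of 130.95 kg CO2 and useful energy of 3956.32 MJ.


CI = CO2 * 1000 / E
= 130.95 * 1000 / 3956.32
= 33.0989 g CO2/MJ

33.0989 g CO2/MJ


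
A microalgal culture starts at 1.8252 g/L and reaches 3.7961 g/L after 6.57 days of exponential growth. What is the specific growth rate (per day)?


mu = ln(X2/X1) / dt
= ln(3.7961/1.8252) / 6.57
= 0.1115 per day

0.1115 per day


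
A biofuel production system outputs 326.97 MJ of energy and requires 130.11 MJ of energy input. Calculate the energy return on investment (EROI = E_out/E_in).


EROI = E_out / E_in
= 326.97 / 130.11
= 2.5130

2.5130


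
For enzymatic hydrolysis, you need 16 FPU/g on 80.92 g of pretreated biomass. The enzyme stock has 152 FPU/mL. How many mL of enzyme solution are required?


V = dosage * m_sub / activity
V = 16 * 80.92 / 152
V = 8.5179 mL

8.5179 mL


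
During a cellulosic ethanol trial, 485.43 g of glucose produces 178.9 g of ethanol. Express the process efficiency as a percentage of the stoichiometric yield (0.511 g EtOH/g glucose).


Fermentation efficiency = (actual / (0.511 * glucose)) * 100
= (178.9 / (0.511 * 485.43)) * 100
= 72.1212%

72.1212%


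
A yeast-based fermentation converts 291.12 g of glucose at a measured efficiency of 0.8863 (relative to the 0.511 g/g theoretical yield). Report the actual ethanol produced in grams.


Actual ethanol: m = 0.511 * 291.12 * 0.8863
m = 131.8480 g

131.8480 g


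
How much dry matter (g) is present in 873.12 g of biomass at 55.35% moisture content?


Wd = Ww * (1 - MC/100)
= 873.12 * (1 - 55.35/100)
= 389.8481 g

389.8481 g


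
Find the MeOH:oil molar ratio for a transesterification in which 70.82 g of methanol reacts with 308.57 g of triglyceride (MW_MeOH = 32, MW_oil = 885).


Molar ratio = n_MeOH / n_oil = (MeOH/32) / (oil/885) = (MeOH * 885) / (32 * oil)
= (70.82 * 885) / (32 * 308.57)
= 6.3474

6.3474


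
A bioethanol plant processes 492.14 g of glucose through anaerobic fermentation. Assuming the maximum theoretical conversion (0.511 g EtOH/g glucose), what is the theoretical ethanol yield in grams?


Theoretical ethanol yield: m_EtOH = 0.511 * m_glucose
m_EtOH = 0.511 * 492.14 = 251.4835 g

251.4835 g


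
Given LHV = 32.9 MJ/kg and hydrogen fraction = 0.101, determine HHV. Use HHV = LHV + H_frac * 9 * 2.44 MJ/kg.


HHV = LHV + H_frac * 9 * 2.44
= 32.9 + 0.101 * 9 * 2.44
= 35.1180 MJ/kg

35.1180 MJ/kg


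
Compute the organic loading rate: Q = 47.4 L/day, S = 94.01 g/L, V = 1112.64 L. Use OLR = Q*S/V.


OLR = Q * S / V
= 47.4 * 94.01 / 1112.64
= 4.0050 g/L/day

4.0050 g/L/day


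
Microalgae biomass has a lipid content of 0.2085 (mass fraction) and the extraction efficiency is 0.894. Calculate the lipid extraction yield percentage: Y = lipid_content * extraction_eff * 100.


Y = lipid_content * extraction_eff * 100
= 0.2085 * 0.894 * 100
= 18.6399%

18.6399%


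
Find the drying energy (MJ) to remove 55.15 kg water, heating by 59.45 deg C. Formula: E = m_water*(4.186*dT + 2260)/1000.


E = m_water * (4.186 * dT + 2260) / 1000
= 55.15 * (4.186 * 59.45 + 2260) / 1000
= 138.3635 MJ

138.3635 MJ


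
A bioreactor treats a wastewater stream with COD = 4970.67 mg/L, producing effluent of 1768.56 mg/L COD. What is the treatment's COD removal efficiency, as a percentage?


eta = (COD_in - COD_out) / COD_in * 100
= (4970.67 - 1768.56) / 4970.67 * 100
= 64.4201%

64.4201%


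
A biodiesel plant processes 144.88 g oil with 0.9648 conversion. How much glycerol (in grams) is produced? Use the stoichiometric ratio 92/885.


glycerol = oil * conv * (92/885)
= 144.88 * 0.9648 * 92 / 885
= 14.5308 g

14.5308 g


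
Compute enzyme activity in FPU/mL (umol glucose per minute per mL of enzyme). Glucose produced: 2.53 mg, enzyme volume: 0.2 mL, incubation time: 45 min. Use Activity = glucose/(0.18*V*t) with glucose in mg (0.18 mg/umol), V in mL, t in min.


Activity = glucose_mg / (0.18 mg/umol * V_mL * t_min)
= 2.53 / (0.18 * 0.2 * 45)
= 1.5617 FPU/mL

1.5617 FPU/mL


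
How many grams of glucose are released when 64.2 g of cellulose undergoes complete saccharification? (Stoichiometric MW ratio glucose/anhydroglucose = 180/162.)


glucose = cellulose * 180/162
= 64.2 * 180/162
= 71.3333 g

71.3333 g


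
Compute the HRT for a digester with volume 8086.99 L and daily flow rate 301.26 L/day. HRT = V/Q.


HRT = V / Q
= 8086.99 / 301.26
= 26.8439 days

26.8439 days


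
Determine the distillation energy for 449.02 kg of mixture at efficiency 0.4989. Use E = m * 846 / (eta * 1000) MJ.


E = m * 846 / (eta * 1000)
= 449.02 * 846 / (0.4989 * 1000)
= 761.4170 MJ

761.4170 MJ


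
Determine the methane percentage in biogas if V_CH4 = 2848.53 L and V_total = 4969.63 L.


CH4% = V_CH4 / V_total * 100
= 2848.53 / 4969.63 * 100
= 57.3188%

57.3188%


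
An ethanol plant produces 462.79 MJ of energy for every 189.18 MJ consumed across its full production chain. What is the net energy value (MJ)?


NEV = E_out - E_in
= 462.79 - 189.18
= 273.6100 MJ

273.6100 MJ


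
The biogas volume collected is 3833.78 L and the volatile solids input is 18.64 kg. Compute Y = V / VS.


Y = V / VS
= 3833.78 / 18.64
= 205.6749 L/kg VS

205.6749 L/kg VS


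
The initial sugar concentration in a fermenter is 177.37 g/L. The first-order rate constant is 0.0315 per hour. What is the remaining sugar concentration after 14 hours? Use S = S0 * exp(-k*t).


S = S0 * exp(-k * t)
S = 177.37 * exp(-0.0315 * 14)
S = 114.1186 g/L

114.1186 g/L


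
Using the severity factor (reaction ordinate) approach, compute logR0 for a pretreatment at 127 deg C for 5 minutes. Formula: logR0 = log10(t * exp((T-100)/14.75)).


logR0 = log10(t * exp((T - 100) / 14.75))
= log10(5 * exp((127 - 100) / 14.75))
= 1.4939

1.4939


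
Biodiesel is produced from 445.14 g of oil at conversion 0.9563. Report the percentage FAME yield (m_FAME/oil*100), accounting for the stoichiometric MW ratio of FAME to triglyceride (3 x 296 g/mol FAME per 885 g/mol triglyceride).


m_FAME = oil * conv * (3 * 296 / 885) = oil * conv * (888/885)
= 445.14 * 0.9563 * 888 / 885
= 427.1304 g
Y = m_FAME / oil * 100 = conv * (888/885) * 100
= 0.9563 * 888 / 885 * 100
= 95.95%

95.95%


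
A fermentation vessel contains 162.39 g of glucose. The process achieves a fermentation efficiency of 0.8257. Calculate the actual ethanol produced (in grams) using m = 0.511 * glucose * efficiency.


Actual ethanol: m = 0.511 * 162.39 * 0.8257
m = 68.5177 g

68.5177 g


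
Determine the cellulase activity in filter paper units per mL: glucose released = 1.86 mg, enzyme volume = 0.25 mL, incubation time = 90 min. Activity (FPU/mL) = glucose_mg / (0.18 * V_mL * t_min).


Activity = glucose_mg / (0.18 mg/umol * V_mL * t_min)
= 1.86 / (0.18 * 0.25 * 90)
= 0.4593 FPU/mL

0.4593 FPU/mL


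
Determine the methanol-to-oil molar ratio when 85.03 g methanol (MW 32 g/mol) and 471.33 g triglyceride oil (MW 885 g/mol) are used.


Molar ratio = n_MeOH / n_oil = (MeOH/32) / (oil/885) = (MeOH * 885) / (32 * oil)
= (85.03 * 885) / (32 * 471.33)
= 4.9893

4.9893


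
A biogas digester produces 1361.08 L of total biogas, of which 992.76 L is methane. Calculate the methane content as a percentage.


CH4% = V_CH4 / V_total * 100
= 992.76 / 1361.08 * 100
= 72.9391%

72.9391%


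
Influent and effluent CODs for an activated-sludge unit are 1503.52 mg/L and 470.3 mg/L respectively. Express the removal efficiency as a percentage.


eta = (COD_in - COD_out) / COD_in * 100
= (1503.52 - 470.3) / 1503.52 * 100
= 68.7201%

68.7201%


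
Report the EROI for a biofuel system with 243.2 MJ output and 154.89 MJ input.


EROI = E_out / E_in
= 243.2 / 154.89
= 1.5701

1.5701


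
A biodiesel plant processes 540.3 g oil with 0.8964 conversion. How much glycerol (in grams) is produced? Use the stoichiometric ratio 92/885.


glycerol = oil * conv * (92/885)
= 540.3 * 0.8964 * 92 / 885
= 50.3479 g

50.3479 g


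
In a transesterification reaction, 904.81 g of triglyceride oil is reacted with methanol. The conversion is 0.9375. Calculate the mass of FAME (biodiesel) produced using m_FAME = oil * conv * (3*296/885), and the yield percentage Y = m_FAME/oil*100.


m_FAME = oil * conv * (3 * 296 / 885) = oil * conv * (888/885)
= 904.81 * 0.9375 * 888 / 885
= 851.1348 g
Y = m_FAME / oil * 100 = conv * (888/885) * 100
= 0.9375 * 888 / 885 * 100
= 94.07%

851.1348 g FAME; Y = 94.07%


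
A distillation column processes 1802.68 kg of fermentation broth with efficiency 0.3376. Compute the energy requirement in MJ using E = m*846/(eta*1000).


E = m * 846 / (eta * 1000)
= 1802.68 * 846 / (0.3376 * 1000)
= 4517.3794 MJ

4517.3794 MJ


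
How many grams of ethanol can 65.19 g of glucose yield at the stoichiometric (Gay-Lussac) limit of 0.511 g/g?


Theoretical ethanol yield: m_EtOH = 0.511 * m_glucose
m_EtOH = 0.511 * 65.19 = 33.3121 g

33.3121 g


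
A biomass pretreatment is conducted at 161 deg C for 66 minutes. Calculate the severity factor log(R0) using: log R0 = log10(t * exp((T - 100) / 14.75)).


logR0 = log10(t * exp((T - 100) / 14.75))
= log10(66 * exp((161 - 100) / 14.75))
= 3.6156

3.6156


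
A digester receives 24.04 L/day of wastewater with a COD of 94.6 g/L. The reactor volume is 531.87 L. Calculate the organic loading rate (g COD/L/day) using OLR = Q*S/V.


OLR = Q * S / V
= 24.04 * 94.6 / 531.87
= 4.2758 g/L/day

4.2758 g/L/day


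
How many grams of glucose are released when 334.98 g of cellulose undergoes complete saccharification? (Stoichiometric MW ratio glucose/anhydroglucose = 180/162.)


glucose = cellulose * 180/162
= 334.98 * 180/162
= 372.2000 g

372.2000 g


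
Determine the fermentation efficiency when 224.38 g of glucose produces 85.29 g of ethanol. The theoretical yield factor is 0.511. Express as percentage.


Fermentation efficiency = (actual / (0.511 * glucose)) * 100
= (85.29 / (0.511 * 224.38)) * 100
= 74.3863%

74.3863%


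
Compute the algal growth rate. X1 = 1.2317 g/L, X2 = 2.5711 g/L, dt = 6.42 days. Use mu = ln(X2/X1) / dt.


mu = ln(X2/X1) / dt
= ln(2.5711/1.2317) / 6.42
= 0.1146 per day

0.1146 per day


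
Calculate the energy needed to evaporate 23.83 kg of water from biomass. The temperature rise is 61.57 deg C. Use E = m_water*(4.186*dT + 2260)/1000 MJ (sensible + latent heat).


E = m_water * (4.186 * dT + 2260) / 1000
= 23.83 * (4.186 * 61.57 + 2260) / 1000
= 59.9976 MJ

59.9976 MJ


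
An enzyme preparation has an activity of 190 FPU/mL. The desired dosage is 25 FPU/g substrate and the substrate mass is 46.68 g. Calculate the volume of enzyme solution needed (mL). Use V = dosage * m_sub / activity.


V = dosage * m_sub / activity
V = 25 * 46.68 / 190
V = 6.1421 mL

6.1421 mL


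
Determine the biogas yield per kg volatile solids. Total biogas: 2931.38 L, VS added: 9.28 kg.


Y = V / VS
= 2931.38 / 9.28
= 315.8815 L/kg VS

315.8815 L/kg VS


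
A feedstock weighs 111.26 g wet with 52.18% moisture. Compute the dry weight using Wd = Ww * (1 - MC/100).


Wd = Ww * (1 - MC/100)
= 111.26 * (1 - 52.18/100)
= 53.2045 g

53.2045 g


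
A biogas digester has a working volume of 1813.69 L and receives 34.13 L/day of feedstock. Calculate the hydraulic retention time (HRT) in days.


HRT = V / Q
= 1813.69 / 34.13
= 53.1406 days

53.1406 days


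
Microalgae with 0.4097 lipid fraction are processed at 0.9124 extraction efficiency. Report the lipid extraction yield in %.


Y = lipid_content * extraction_eff * 100
= 0.4097 * 0.9124 * 100
= 37.3810%

37.3810%


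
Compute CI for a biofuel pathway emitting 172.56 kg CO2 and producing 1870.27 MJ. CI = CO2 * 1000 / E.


CI = CO2 * 1000 / E
= 172.56 * 1000 / 1870.27
= 92.2648 g CO2/MJ

92.2648 g CO2/MJ


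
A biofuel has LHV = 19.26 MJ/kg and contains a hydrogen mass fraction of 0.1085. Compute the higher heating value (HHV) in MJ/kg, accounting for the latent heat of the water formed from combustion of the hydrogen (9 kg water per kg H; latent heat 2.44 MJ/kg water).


HHV = LHV + H_frac * 9 * 2.44
= 19.26 + 0.1085 * 9 * 2.44
= 21.6427 MJ/kg

21.6427 MJ/kg


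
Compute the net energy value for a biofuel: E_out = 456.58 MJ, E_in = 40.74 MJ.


NEV = E_out - E_in
= 456.58 - 40.74
= 415.8400 MJ

415.8400 MJ


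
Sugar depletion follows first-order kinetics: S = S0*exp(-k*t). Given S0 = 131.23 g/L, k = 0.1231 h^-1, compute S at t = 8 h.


S = S0 * exp(-k * t)
S = 131.23 * exp(-0.1231 * 8)
S = 49.0162 g/L

49.0162 g/L


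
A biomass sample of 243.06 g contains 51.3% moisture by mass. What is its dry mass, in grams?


Wd = Ww * (1 - MC/100)
= 243.06 * (1 - 51.3/100)
= 118.3702 g

118.3702 g


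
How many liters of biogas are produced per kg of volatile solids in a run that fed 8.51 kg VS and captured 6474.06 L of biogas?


Y = V / VS
= 6474.06 / 8.51
= 760.7591 L/kg VS

760.7591 L/kg VS


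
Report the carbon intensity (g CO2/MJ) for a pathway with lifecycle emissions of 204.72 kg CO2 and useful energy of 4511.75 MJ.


CI = CO2 * 1000 / E
= 204.72 * 1000 / 4511.75
= 45.3749 g CO2/MJ

45.3749 g CO2/MJ


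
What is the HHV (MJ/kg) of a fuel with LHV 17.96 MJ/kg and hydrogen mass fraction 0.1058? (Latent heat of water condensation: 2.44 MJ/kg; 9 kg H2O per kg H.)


HHV = LHV + H_frac * 9 * 2.44
= 17.96 + 0.1058 * 9 * 2.44
= 20.2834 MJ/kg

20.2834 MJ/kg


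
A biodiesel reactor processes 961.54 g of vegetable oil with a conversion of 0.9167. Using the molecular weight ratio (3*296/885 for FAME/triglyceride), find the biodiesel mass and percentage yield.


m_FAME = oil * conv * (3 * 296 / 885) = oil * conv * (888/885)
= 961.54 * 0.9167 * 888 / 885
= 884.4317 g
Y = m_FAME / oil * 100 = conv * (888/885) * 100
= 0.9167 * 888 / 885 * 100
= 91.98%

884.4317 g FAME; Y = 91.98%


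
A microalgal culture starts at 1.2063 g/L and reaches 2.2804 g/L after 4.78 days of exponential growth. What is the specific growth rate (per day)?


mu = ln(X2/X1) / dt
= ln(2.2804/1.2063) / 4.78
= 0.1332 per day

0.1332 per day


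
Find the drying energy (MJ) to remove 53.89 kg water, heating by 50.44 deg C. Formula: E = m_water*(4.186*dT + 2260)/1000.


E = m_water * (4.186 * dT + 2260) / 1000
= 53.89 * (4.186 * 50.44 + 2260) / 1000
= 133.1698 MJ

133.1698 MJ


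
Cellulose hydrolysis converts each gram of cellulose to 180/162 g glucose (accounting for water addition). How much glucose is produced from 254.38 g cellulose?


glucose = cellulose * 180/162
= 254.38 * 180/162
= 282.6444 g

282.6444 g


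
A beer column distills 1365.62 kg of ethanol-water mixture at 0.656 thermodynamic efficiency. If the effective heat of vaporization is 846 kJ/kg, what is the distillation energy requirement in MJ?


E = m * 846 / (eta * 1000)
= 1365.62 * 846 / (0.656 * 1000)
= 1761.1502 MJ

1761.1502 MJ


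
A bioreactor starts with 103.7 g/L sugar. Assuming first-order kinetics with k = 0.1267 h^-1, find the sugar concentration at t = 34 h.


S = S0 * exp(-k * t)
S = 103.7 * exp(-0.1267 * 34)
S = 1.3961 g/L

1.3961 g/L


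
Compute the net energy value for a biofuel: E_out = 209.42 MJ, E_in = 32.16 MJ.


NEV = E_out - E_in
= 209.42 - 32.16
= 177.2600 MJ

177.2600 MJ


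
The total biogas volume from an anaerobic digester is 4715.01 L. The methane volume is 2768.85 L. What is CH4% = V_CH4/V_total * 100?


CH4% = V_CH4 / V_total * 100
= 2768.85 / 4715.01 * 100
= 58.7242%

58.7242%


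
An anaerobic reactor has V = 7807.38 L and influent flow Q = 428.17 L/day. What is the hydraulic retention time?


HRT = V / Q
= 7807.38 / 428.17
= 18.2343 days

18.2343 days


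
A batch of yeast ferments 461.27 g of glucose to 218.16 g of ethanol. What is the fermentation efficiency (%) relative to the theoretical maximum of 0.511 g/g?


Fermentation efficiency = (actual / (0.511 * glucose)) * 100
= (218.16 / (0.511 * 461.27)) * 100
= 92.5548%

92.5548%


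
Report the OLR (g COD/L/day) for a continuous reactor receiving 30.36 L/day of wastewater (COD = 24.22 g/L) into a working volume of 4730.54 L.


OLR = Q * S / V
= 30.36 * 24.22 / 4730.54
= 0.1554 g/L/day

0.1554 g/L/day


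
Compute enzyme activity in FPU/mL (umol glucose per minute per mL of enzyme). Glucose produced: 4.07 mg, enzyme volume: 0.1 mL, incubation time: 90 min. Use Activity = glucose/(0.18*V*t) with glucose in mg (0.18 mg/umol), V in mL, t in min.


Activity = glucose_mg / (0.18 mg/umol * V_mL * t_min)
= 4.07 / (0.18 * 0.1 * 90)
= 2.5123 FPU/mL

2.5123 FPU/mL


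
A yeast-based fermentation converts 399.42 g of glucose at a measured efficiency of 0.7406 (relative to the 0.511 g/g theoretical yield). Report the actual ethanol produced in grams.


Actual ethanol: m = 0.511 * 399.42 * 0.7406
m = 151.1591 g

151.1591 g


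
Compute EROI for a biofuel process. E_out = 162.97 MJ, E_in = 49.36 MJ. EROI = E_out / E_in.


EROI = E_out / E_in
= 162.97 / 49.36
= 3.3017

3.3017


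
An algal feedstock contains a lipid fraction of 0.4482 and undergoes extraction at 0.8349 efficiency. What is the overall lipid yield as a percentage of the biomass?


Y = lipid_content * extraction_eff * 100
= 0.4482 * 0.8349 * 100
= 37.4202%

37.4202%


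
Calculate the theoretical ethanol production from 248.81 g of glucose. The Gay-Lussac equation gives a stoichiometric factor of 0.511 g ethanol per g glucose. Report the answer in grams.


Theoretical ethanol yield: m_EtOH = 0.511 * m_glucose
m_EtOH = 0.511 * 248.81 = 127.1419 g

127.1419 g


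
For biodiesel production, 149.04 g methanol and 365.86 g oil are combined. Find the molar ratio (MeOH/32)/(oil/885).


Molar ratio = n_MeOH / n_oil = (MeOH/32) / (oil/885) = (MeOH * 885) / (32 * oil)
= (149.04 * 885) / (32 * 365.86)
= 11.2663

11.2663


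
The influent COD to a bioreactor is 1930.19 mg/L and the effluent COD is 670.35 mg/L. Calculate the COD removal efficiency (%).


eta = (COD_in - COD_out) / COD_in * 100
= (1930.19 - 670.35) / 1930.19 * 100
= 65.2703%

65.2703%


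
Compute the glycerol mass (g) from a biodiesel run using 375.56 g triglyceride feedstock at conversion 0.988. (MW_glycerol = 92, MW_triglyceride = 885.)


glycerol = oil * conv * (92/885)
= 375.56 * 0.988 * 92 / 885
= 38.5728 g

38.5728 g


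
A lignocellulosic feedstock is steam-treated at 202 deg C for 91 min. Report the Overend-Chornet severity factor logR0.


logR0 = log10(t * exp((T - 100) / 14.75))
= log10(91 * exp((202 - 100) / 14.75))
= 4.9623

4.9623


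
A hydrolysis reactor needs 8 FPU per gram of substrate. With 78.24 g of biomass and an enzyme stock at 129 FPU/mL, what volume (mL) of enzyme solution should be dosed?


V = dosage * m_sub / activity
V = 8 * 78.24 / 129
V = 4.8521 mL

4.8521 mL


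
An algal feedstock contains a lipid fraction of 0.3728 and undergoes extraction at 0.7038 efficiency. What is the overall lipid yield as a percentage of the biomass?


Y = lipid_content * extraction_eff * 100
= 0.3728 * 0.7038 * 100
= 26.2377%

26.2377%


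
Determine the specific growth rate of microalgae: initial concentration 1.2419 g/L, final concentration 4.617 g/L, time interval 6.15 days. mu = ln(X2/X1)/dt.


mu = ln(X2/X1) / dt
= ln(4.617/1.2419) / 6.15
= 0.2135 per day

0.2135 per day


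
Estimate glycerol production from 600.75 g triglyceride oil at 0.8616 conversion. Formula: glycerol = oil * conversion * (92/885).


glycerol = oil * conv * (92/885)
= 600.75 * 0.8616 * 92 / 885
= 53.8077 g

53.8077 g


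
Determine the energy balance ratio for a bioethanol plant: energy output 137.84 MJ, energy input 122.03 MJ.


EROI = E_out / E_in
= 137.84 / 122.03
= 1.1296

1.1296


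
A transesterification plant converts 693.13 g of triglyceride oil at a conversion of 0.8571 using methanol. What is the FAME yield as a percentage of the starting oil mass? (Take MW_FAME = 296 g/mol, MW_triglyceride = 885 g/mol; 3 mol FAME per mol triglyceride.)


m_FAME = oil * conv * (3 * 296 / 885) = oil * conv * (888/885)
= 693.13 * 0.8571 * 888 / 885
= 596.0956 g
Y = m_FAME / oil * 100 = conv * (888/885) * 100
= 0.8571 * 888 / 885 * 100
= 86.00%

86.00%


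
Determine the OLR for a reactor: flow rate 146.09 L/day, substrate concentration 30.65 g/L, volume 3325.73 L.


OLR = Q * S / V
= 146.09 * 30.65 / 3325.73
= 1.3464 g/L/day

1.3464 g/L/day


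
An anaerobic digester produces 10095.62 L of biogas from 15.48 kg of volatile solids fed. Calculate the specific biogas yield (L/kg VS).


Y = V / VS
= 10095.62 / 15.48
= 652.1718 L/kg VS

652.1718 L/kg VS


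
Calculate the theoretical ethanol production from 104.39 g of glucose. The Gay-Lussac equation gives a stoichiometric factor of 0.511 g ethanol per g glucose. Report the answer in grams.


Theoretical ethanol yield: m_EtOH = 0.511 * m_glucose
m_EtOH = 0.511 * 104.39 = 53.3433 g

53.3433 g


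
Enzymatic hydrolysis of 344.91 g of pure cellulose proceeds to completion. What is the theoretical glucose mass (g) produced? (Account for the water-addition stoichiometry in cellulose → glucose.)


glucose = cellulose * 180/162
= 344.91 * 180/162
= 383.2333 g

383.2333 g


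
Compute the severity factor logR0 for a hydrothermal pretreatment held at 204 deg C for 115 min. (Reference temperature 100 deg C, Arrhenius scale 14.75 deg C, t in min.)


logR0 = log10(t * exp((T - 100) / 14.75))
= log10(115 * exp((204 - 100) / 14.75))
= 5.1228

5.1228


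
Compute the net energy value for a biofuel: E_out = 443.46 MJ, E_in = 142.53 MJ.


NEV = E_out - E_in
= 443.46 - 142.53
= 300.9300 MJ

300.9300 MJ


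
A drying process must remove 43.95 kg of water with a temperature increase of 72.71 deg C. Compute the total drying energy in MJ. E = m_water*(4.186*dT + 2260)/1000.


E = m_water * (4.186 * dT + 2260) / 1000
= 43.95 * (4.186 * 72.71 + 2260) / 1000
= 112.7038 MJ

112.7038 MJ


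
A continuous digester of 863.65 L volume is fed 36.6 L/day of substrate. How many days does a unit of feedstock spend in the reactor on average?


HRT = V / Q
= 863.65 / 36.6
= 23.5970 days

23.5970 days


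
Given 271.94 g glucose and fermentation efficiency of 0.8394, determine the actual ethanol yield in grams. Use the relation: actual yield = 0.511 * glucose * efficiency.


Actual ethanol: m = 0.511 * 271.94 * 0.8394
m = 116.6441 g

116.6441 g


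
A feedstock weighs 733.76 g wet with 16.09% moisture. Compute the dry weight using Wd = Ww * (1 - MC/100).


Wd = Ww * (1 - MC/100)
= 733.76 * (1 - 16.09/100)
= 615.6980 g

615.6980 g


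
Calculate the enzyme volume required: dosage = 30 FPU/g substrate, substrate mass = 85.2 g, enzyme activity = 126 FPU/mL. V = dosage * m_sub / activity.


V = dosage * m_sub / activity
V = 30 * 85.2 / 126
V = 20.2857 mL

20.2857 mL


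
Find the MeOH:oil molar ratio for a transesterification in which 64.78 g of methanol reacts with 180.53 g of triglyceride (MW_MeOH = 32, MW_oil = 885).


Molar ratio = n_MeOH / n_oil = (MeOH/32) / (oil/885) = (MeOH * 885) / (32 * oil)
= (64.78 * 885) / (32 * 180.53)
= 9.9240

9.9240


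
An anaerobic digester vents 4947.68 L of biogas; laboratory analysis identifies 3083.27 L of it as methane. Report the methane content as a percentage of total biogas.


CH4% = V_CH4 / V_total * 100
= 3083.27 / 4947.68 * 100
= 62.3175%

62.3175%


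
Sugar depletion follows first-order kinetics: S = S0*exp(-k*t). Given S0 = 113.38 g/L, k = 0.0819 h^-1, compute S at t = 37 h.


S = S0 * exp(-k * t)
S = 113.38 * exp(-0.0819 * 37)
S = 5.4764 g/L

5.4764 g/L


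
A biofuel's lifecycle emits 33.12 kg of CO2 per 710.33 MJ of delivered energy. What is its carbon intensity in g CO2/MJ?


CI = CO2 * 1000 / E
= 33.12 * 1000 / 710.33
= 46.6262 g CO2/MJ

46.6262 g CO2/MJ


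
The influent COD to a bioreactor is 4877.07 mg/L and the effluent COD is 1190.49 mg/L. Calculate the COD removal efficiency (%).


eta = (COD_in - COD_out) / COD_in * 100
= (4877.07 - 1190.49) / 4877.07 * 100
= 75.5901%

75.5901%


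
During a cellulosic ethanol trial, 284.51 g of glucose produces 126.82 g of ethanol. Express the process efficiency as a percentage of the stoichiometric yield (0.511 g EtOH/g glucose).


Fermentation efficiency = (actual / (0.511 * glucose)) * 100
= (126.82 / (0.511 * 284.51)) * 100
= 87.2307%

87.2307%


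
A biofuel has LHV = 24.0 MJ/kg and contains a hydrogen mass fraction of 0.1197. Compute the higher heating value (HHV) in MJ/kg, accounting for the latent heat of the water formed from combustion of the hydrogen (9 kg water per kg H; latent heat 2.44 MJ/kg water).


HHV = LHV + H_frac * 9 * 2.44
= 24.0 + 0.1197 * 9 * 2.44
= 26.6286 MJ/kg

26.6286 MJ/kg


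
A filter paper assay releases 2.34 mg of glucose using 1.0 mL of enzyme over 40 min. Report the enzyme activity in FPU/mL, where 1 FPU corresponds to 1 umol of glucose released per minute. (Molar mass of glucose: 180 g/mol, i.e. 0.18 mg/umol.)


Activity = glucose_mg / (0.18 mg/umol * V_mL * t_min)
= 2.34 / (0.18 * 1.0 * 40)
= 0.3250 FPU/mL

0.3250 FPU/mL


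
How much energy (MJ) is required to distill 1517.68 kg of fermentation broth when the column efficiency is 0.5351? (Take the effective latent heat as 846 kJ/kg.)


E = m * 846 / (eta * 1000)
= 1517.68 * 846 / (0.5351 * 1000)
= 2399.4717 MJ

2399.4717 MJ


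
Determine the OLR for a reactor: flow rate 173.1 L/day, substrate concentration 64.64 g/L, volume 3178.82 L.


OLR = Q * S / V
= 173.1 * 64.64 / 3178.82
= 3.5199 g/L/day

3.5199 g/L/day


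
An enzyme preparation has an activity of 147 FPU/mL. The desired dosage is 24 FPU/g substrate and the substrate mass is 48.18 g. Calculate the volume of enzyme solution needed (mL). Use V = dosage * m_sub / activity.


V = dosage * m_sub / activity
V = 24 * 48.18 / 147
V = 7.8661 mL

7.8661 mL


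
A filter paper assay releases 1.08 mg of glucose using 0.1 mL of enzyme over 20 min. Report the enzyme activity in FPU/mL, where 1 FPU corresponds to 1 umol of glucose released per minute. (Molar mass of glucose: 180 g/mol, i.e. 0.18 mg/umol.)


Activity = glucose_mg / (0.18 mg/umol * V_mL * t_min)
= 1.08 / (0.18 * 0.1 * 20)
= 3.0000 FPU/mL

3.0000 FPU/mL


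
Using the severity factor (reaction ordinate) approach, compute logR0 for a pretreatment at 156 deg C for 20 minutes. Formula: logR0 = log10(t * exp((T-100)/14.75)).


logR0 = log10(t * exp((T - 100) / 14.75))
= log10(20 * exp((156 - 100) / 14.75))
= 2.9499

2.9499


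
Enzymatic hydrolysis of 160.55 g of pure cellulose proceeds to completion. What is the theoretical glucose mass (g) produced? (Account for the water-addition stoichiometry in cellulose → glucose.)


glucose = cellulose * 180/162
= 160.55 * 180/162
= 178.3889 g

178.3889 g


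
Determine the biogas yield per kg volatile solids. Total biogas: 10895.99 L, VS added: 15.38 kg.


Y = V / VS
= 10895.99 / 15.38
= 708.4519 L/kg VS

708.4519 L/kg VS


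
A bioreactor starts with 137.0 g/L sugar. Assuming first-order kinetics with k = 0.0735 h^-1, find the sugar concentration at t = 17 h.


S = S0 * exp(-k * t)
S = 137.0 * exp(-0.0735 * 17)
S = 39.2708 g/L

39.2708 g/L


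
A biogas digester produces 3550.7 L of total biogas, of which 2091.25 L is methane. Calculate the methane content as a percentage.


CH4% = V_CH4 / V_total * 100
= 2091.25 / 3550.7 * 100
= 58.8968%

58.8968%


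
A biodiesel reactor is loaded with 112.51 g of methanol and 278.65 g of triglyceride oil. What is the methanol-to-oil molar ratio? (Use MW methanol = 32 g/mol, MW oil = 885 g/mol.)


Molar ratio = n_MeOH / n_oil = (MeOH/32) / (oil/885) = (MeOH * 885) / (32 * oil)
= (112.51 * 885) / (32 * 278.65)
= 11.1667

11.1667


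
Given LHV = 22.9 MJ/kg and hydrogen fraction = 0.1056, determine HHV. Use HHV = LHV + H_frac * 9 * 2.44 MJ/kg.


HHV = LHV + H_frac * 9 * 2.44
= 22.9 + 0.1056 * 9 * 2.44
= 25.2190 MJ/kg

25.2190 MJ/kg


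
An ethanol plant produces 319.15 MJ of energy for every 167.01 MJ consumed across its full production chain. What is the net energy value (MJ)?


NEV = E_out - E_in
= 319.15 - 167.01
= 152.1400 MJ

152.1400 MJ


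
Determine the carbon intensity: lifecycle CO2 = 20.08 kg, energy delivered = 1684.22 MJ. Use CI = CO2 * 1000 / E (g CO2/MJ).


CI = CO2 * 1000 / E
= 20.08 * 1000 / 1684.22
= 11.9224 g CO2/MJ

11.9224 g CO2/MJ


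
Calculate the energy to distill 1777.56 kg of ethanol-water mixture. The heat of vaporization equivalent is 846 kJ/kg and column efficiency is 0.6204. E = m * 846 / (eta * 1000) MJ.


E = m * 846 / (eta * 1000)
= 1777.56 * 846 / (0.6204 * 1000)
= 2423.9455 MJ

2423.9455 MJ
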